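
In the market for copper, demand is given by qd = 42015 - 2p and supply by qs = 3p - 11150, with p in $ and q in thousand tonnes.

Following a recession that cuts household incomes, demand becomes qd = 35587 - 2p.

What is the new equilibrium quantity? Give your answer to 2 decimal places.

Initially, 42015 - 2p = 3p - 11150, so 53165 = 5p and p = 10633, q = 20749.
With the change applied: demand qd = 35587 - 2p, supply qs = 3p - 11150.
Equate the new curves: 35587 - 2p = 3p - 11150, giving 46737 = 5p, p = 9347.4, q = 16892.2.

16892.20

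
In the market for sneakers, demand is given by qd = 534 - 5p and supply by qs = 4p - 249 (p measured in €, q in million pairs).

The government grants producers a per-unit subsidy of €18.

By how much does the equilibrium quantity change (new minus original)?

Original equilibrium: 534 - 5p = 4p - 249 gives 783 = 9p, so p = 87 and q = 99.
Since sellers receive the price plus the subsidy, the effective supply curve becomes qs = 4p - 177.
Setting them equal: 534 - 5p = 4p - 177 → 711 = 9p, so p = 79 and q = 139.
Δq = 139 − 99 = +40.

+40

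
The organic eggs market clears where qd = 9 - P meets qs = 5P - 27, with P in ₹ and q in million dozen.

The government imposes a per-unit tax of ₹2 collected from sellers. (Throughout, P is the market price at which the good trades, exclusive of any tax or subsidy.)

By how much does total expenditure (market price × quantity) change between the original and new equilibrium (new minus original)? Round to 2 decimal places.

-7.78

Initially, 9 - P = 5P - 27, so 36 = 6P and P = 6, q = 3.
Since sellers keep the price net of the tax, the effective supply curve becomes qs = 5P - 37.
New equilibrium: 9 - P = 5P - 37 ⇒ 46 = 6P ⇒ P = 23/3 ≈ 7.6667, q = 4/3 ≈ 1.3333.
Expenditure moves from 6×3 = 18 to 7.6667×1.3333 = 10.2222; change = -7.78.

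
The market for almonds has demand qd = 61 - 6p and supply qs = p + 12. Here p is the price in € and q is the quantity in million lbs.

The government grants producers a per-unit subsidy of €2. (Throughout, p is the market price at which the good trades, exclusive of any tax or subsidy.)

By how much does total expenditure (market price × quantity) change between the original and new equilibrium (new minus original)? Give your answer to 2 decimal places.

Solve the original market: 61 - 6p = p + 12, hence p = 7 and q = 19.
Since sellers receive the price plus the subsidy, the effective supply curve becomes qs = p + 14.
Equate the new curves: 61 - 6p = p + 14, giving 47 = 7p, p = 47/7 ≈ 6.7143, q = 145/7 ≈ 20.7143.
Expenditure moves from 7×19 = 133 to 6.7143×20.7143 = 139.0816; change = +6.08.

+6.08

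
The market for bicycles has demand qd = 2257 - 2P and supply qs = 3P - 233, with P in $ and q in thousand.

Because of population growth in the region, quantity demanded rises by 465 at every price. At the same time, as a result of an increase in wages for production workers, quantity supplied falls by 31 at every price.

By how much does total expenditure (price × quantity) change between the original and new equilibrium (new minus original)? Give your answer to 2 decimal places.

+284304.72

Before the shock: 2257 - 2P = 3P - 233 ⇒ 2490 = 5P ⇒ P = 498, q = 1261.
With the change applied: demand qd = 2722 - 2P, supply qs = 3P - 264.
Equate the new curves: 2722 - 2P = 3P - 264, giving 2986 = 5P, P = 597.2, q = 1527.6.
Expenditure moves from 498×1261 = 627978 to 597.2×1527.6 = 912282.72; change = +284304.72.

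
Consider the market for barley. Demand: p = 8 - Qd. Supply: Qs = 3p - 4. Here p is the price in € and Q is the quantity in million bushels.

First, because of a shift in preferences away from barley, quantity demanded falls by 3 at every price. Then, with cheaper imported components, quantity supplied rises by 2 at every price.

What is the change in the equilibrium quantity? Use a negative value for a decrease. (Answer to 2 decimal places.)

Original equilibrium: 8 - p = 3p - 4 gives 12 = 4p, so p = 3 and Q = 5.
The shock moves the curves to Qd = 5 - p and Qs = 3p - 2.
Setting them equal: 5 - p = 3p - 2 → 7 = 4p, so p = 1.75 and Q = 3.25.
ΔQ = 3.25 − 5 = -1.75.

-1.75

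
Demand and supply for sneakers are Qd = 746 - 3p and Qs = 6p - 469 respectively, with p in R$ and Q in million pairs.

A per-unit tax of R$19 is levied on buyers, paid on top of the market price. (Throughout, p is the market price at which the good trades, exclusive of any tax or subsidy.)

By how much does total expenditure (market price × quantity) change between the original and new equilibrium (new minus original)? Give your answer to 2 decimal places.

-7049.00

Before the shock: 746 - 3p = 6p - 469 ⇒ 1215 = 9p ⇒ p = 135, Q = 341.
Since buyers pay the price plus the tax, the effective demand curve becomes Qd = 689 - 3p.
Clearing the new market: 689 - 3p = 6p - 469, so p = 386/3 ≈ 128.6667 and Q = 303.
Expenditure moves from 135×341 = 46035 to 128.6667×303 = 38986; change = -7049.00.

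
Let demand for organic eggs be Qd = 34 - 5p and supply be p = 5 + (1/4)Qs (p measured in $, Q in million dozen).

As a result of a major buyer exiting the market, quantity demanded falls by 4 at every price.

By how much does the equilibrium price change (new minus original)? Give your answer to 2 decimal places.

Solve the original market: 34 - 5p = 4p - 20, hence p = 6 and Q = 4.
With the change applied: demand Qd = 30 - 5p, supply Qs = 4p - 20.
Setting them equal: 30 - 5p = 4p - 20 → 50 = 9p, so p = 50/9 ≈ 5.5556 and Q = 20/9 ≈ 2.2222.
Δp = 5.5556 − 6 = -0.44.

-0.44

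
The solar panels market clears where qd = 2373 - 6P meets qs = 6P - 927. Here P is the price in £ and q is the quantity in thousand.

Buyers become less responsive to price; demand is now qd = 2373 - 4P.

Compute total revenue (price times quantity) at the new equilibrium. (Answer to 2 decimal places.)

Solve the original market: 2373 - 6P = 6P - 927, hence P = 275 and q = 723.
After the shift, demand is qd = 2373 - 4P and supply is qs = 6P - 927.
Setting them equal: 2373 - 4P = 6P - 927 → 3300 = 10P, so P = 330 and q = 1053.
New expenditure = 330 × 1053 = 347490.00.

347490.00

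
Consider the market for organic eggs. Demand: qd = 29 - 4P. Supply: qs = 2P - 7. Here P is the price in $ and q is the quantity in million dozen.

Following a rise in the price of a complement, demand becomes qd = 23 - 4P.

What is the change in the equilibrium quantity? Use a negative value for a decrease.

Solve the original market: 29 - 4P = 2P - 7, hence P = 6 and q = 5.
The new curves are qd = 23 - 4P (demand) and qs = 2P - 7 (supply).
Clearing the new market: 23 - 4P = 2P - 7, so P = 5 and q = 3.
Δq = 3 − 5 = -2.

-2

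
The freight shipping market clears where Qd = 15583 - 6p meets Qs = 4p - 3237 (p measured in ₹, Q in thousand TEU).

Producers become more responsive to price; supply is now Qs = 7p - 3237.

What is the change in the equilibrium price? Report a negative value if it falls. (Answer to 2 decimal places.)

-434.31

Initially, 15583 - 6p = 4p - 3237, so 18820 = 10p and p = 1882, Q = 4291.
The new curves are Qd = 15583 - 6p (demand) and Qs = 7p - 3237 (supply).
Clearing the new market: 15583 - 6p = 7p - 3237, so p = 18820/13 ≈ 1447.6923 and Q = 89659/13 ≈ 6896.8462.
Δp = 1447.6923 − 1882 = -434.31.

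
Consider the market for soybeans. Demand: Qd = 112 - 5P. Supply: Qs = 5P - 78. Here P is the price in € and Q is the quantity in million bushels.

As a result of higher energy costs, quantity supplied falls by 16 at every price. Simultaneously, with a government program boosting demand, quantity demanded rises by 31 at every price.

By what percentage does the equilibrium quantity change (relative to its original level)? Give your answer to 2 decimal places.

+44.12

Original equilibrium: 112 - 5P = 5P - 78 gives 190 = 10P, so P = 19 and Q = 17.
With the change applied: demand Qd = 143 - 5P, supply Qs = 5P - 94.
Clearing the new market: 143 - 5P = 5P - 94, so P = 23.7 and Q = 24.5.
%ΔQ = (24.5 − 17) / 17 × 100 = +44.12%.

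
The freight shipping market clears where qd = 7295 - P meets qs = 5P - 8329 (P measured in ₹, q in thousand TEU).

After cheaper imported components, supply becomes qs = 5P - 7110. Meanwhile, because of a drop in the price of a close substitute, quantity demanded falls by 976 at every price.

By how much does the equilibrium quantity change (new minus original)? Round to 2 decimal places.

-610.17

Initially, 7295 - P = 5P - 8329, so 15624 = 6P and P = 2604, q = 4691.
The new curves are qd = 6319 - P (demand) and qs = 5P - 7110 (supply).
Equate the new curves: 6319 - P = 5P - 7110, giving 13429 = 6P, P = 13429/6 ≈ 2238.1667, q = 24485/6 ≈ 4080.8333.
Δq = 4080.8333 − 4691 = -610.17.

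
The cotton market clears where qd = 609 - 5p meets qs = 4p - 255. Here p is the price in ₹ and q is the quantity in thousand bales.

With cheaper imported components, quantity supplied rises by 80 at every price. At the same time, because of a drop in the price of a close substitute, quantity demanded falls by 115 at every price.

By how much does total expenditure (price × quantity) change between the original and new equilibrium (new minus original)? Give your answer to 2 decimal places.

Initially, 609 - 5p = 4p - 255, so 864 = 9p and p = 96, q = 129.
After the shift, demand is qd = 494 - 5p and supply is qs = 4p - 175.
New equilibrium: 494 - 5p = 4p - 175 ⇒ 669 = 9p ⇒ p = 223/3 ≈ 74.3333, q = 367/3 ≈ 122.3333.
Expenditure moves from 96×129 = 12384 to 74.3333×122.3333 = 9093.4444; change = -3290.56.

-3290.56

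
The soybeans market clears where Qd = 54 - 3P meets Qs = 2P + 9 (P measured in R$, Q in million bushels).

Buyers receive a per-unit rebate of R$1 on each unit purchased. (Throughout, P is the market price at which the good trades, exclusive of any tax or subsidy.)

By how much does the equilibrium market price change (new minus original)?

+0.6

Solve the original market: 54 - 3P = 2P + 9, hence P = 9 and Q = 27.
Since buyers' out-of-pocket price is the market price minus the rebate, the effective demand curve becomes Qd = 57 - 3P.
Clearing the new market: 57 - 3P = 2P + 9, so P = 9.6 and Q = 28.2.
ΔP = 9.6 − 9 = +0.6.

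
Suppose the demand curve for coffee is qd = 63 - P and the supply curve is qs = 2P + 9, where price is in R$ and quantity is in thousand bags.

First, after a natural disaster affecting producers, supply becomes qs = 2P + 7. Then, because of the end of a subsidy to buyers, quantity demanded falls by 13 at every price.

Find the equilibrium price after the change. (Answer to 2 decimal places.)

14.33

Solve the original market: 63 - P = 2P + 9, hence P = 18 and q = 45.
After the shift, demand is qd = 50 - P and supply is qs = 2P + 7.
Equate the new curves: 50 - P = 2P + 7, giving 43 = 3P, P = 43/3 ≈ 14.3333, q = 107/3 ≈ 35.6667.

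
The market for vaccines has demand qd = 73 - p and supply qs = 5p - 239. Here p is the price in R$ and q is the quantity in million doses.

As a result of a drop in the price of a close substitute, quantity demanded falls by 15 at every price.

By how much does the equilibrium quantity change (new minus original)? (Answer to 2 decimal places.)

-12.50

Original equilibrium: 73 - p = 5p - 239 gives 312 = 6p, so p = 52 and q = 21.
The new curves are qd = 58 - p (demand) and qs = 5p - 239 (supply).
Setting them equal: 58 - p = 5p - 239 → 297 = 6p, so p = 49.5 and q = 8.5.
Δq = 8.5 − 21 = -12.50.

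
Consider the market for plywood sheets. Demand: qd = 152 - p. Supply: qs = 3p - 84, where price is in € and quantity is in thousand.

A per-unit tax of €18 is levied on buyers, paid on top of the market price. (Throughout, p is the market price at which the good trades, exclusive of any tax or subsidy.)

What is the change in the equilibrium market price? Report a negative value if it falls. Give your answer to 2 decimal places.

Original equilibrium: 152 - p = 3p - 84 gives 236 = 4p, so p = 59 and q = 93.
Since buyers pay the price plus the tax, the effective demand curve becomes qd = 134 - p.
Equate the new curves: 134 - p = 3p - 84, giving 218 = 4p, p = 54.5, q = 79.5.
Δp = 54.5 − 59 = -4.50.

-4.50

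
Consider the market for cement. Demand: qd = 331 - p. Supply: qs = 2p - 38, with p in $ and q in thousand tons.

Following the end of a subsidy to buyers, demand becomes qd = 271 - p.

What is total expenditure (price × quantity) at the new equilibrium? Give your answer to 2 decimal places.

17304.00

Original equilibrium: 331 - p = 2p - 38 gives 369 = 3p, so p = 123 and q = 208.
After the shift, demand is qd = 271 - p and supply is qs = 2p - 38.
Equate the new curves: 271 - p = 2p - 38, giving 309 = 3p, p = 103, q = 168.
New expenditure = 103 × 168 = 17304.00.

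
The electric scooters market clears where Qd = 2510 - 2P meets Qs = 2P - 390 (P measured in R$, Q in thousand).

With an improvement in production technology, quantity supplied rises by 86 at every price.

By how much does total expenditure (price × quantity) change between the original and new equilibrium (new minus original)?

Before the shock: 2510 - 2P = 2P - 390 ⇒ 2900 = 4P ⇒ P = 725, Q = 1060.
After the shift, demand is Qd = 2510 - 2P and supply is Qs = 2P - 304.
Equate the new curves: 2510 - 2P = 2P - 304, giving 2814 = 4P, P = 703.5, Q = 1103.
Expenditure moves from 725×1060 = 768500 to 703.5×1103 = 775960.5; change = +7460.5.

+7460.5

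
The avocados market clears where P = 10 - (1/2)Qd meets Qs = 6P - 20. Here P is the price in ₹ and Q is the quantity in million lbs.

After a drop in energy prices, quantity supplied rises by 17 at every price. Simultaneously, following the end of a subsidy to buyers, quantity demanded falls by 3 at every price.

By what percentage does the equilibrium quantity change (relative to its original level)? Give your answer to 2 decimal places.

+20.00

Before the shock: 20 - 2P = 6P - 20 ⇒ 40 = 8P ⇒ P = 5, Q = 10.
The shock moves the curves to Qd = 17 - 2P and Qs = 6P - 3.
Clearing the new market: 17 - 2P = 6P - 3, so P = 2.5 and Q = 12.
%ΔQ = (12 − 10) / 10 × 100 = +20.00%.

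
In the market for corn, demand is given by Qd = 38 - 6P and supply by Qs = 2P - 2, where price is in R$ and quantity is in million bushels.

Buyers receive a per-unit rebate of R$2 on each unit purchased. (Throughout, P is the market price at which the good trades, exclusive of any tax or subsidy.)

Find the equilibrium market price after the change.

6.5

Original equilibrium: 38 - 6P = 2P - 2 gives 40 = 8P, so P = 5 and Q = 8.
Since buyers' out-of-pocket price is the market price minus the rebate, the effective demand curve becomes Qd = 50 - 6P.
New equilibrium: 50 - 6P = 2P - 2 ⇒ 52 = 8P ⇒ P = 6.5, Q = 11.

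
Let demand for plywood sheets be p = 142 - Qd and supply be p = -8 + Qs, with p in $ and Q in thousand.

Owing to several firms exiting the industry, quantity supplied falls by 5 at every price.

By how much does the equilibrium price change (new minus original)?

Before the shock: 142 - p = p + 8 ⇒ 134 = 2p ⇒ p = 67, Q = 75.
The shock moves the curves to Qd = 142 - p and Qs = p + 3.
New equilibrium: 142 - p = p + 3 ⇒ 139 = 2p ⇒ p = 69.5, Q = 72.5.
Δp = 69.5 − 67 = +2.5.

+2.5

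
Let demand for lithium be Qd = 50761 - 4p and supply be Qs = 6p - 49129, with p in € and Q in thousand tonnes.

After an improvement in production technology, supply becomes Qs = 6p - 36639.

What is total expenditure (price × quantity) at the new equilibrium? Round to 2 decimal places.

138100740.00

Solve the original market: 50761 - 4p = 6p - 49129, hence p = 9989 and Q = 10805.
With the change applied: demand Qd = 50761 - 4p, supply Qs = 6p - 36639.
Setting them equal: 50761 - 4p = 6p - 36639 → 87400 = 10p, so p = 8740 and Q = 15801.
New expenditure = 8740 × 15801 = 138100740.00.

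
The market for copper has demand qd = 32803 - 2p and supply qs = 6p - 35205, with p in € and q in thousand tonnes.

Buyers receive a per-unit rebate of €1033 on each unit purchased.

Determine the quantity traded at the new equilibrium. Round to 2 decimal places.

Original equilibrium: 32803 - 2p = 6p - 35205 gives 68008 = 8p, so p = 8501 and q = 15801.
Since buyers' out-of-pocket price is the market price minus the rebate, the effective demand curve becomes qd = 34869 - 2p.
Setting them equal: 34869 - 2p = 6p - 35205 → 70074 = 8p, so p = 8759.25 and q = 17350.5.

17350.50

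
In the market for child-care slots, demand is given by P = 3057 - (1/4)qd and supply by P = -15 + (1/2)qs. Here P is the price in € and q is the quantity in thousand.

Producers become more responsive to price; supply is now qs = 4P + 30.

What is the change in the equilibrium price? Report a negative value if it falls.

-508.25

Initially, 12228 - 4P = 2P + 30, so 12198 = 6P and P = 2033, q = 4096.
After the shift, demand is qd = 12228 - 4P and supply is qs = 4P + 30.
Clearing the new market: 12228 - 4P = 4P + 30, so P = 1524.75 and q = 6129.
ΔP = 1524.75 − 2033 = -508.25.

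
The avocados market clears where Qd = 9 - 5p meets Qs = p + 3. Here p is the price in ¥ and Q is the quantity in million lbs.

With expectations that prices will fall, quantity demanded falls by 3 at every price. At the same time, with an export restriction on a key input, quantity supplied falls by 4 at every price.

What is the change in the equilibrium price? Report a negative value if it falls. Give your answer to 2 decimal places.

Original equilibrium: 9 - 5p = p + 3 gives 6 = 6p, so p = 1 and Q = 4.
After the shift, demand is Qd = 6 - 5p and supply is Qs = p - 1.
New equilibrium: 6 - 5p = p - 1 ⇒ 7 = 6p ⇒ p = 7/6 ≈ 1.1667, Q = 1/6 ≈ 0.1667.
Δp = 1.1667 − 1 = +0.17.

+0.17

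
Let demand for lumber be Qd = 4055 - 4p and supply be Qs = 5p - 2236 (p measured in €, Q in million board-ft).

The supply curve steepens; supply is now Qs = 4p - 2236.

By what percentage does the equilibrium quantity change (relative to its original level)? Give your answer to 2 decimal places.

Original equilibrium: 4055 - 4p = 5p - 2236 gives 6291 = 9p, so p = 699 and Q = 1259.
The new curves are Qd = 4055 - 4p (demand) and Qs = 4p - 2236 (supply).
New equilibrium: 4055 - 4p = 4p - 2236 ⇒ 6291 = 8p ⇒ p = 786.375, Q = 909.5.
%ΔQ = (909.5 − 1259) / 1259 × 100 = -27.76%.

-27.76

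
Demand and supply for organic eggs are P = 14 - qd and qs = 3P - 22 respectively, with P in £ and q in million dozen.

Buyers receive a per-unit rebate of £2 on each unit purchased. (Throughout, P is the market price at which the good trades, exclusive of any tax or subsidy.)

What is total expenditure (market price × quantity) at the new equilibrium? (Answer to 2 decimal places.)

61.75

Solve the original market: 14 - P = 3P - 22, hence P = 9 and q = 5.
Since buyers' out-of-pocket price is the market price minus the rebate, the effective demand curve becomes qd = 16 - P.
Setting them equal: 16 - P = 3P - 22 → 38 = 4P, so P = 9.5 and q = 6.5.
New expenditure = 9.5 × 6.5 = 61.75.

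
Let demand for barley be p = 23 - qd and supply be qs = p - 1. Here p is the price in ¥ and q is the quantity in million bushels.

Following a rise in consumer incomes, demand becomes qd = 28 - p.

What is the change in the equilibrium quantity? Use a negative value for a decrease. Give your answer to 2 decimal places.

Original equilibrium: 23 - p = p - 1 gives 24 = 2p, so p = 12 and q = 11.
The new curves are qd = 28 - p (demand) and qs = p - 1 (supply).
New equilibrium: 28 - p = p - 1 ⇒ 29 = 2p ⇒ p = 14.5, q = 13.5.
Δq = 13.5 − 11 = +2.50.

+2.50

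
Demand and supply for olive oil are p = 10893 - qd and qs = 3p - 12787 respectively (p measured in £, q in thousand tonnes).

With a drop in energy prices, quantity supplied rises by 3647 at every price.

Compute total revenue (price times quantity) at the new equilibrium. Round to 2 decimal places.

29472299.19

Before the shock: 10893 - p = 3p - 12787 ⇒ 23680 = 4p ⇒ p = 5920, q = 4973.
The shock moves the curves to qd = 10893 - p and qs = 3p - 9140.
Equate the new curves: 10893 - p = 3p - 9140, giving 20033 = 4p, p = 5008.25, q = 5884.75.
New expenditure = 5008.25 × 5884.75 = 29472299.19.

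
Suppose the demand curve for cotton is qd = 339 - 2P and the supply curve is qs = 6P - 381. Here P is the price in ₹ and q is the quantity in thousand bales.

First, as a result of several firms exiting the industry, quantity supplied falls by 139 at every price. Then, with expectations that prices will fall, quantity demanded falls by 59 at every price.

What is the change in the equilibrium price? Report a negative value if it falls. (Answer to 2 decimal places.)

+10.00

Before the shock: 339 - 2P = 6P - 381 ⇒ 720 = 8P ⇒ P = 90, q = 159.
After the shift, demand is qd = 280 - 2P and supply is qs = 6P - 520.
Equate the new curves: 280 - 2P = 6P - 520, giving 800 = 8P, P = 100, q = 80.
ΔP = 100 − 90 = +10.00.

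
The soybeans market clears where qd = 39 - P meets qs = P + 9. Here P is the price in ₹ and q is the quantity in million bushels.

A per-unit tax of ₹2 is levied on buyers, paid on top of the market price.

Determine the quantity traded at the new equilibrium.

Solve the original market: 39 - P = P + 9, hence P = 15 and q = 24.
Since buyers pay the price plus the tax, the effective demand curve becomes qd = 37 - P.
Clearing the new market: 37 - P = P + 9, so P = 14 and q = 23.

23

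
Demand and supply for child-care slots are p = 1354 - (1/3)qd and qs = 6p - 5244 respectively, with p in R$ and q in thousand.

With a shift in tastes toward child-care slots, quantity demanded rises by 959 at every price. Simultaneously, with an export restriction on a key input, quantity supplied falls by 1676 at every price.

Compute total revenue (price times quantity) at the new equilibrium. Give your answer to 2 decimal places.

Initially, 4062 - 3p = 6p - 5244, so 9306 = 9p and p = 1034, q = 960.
The shock moves the curves to qd = 5021 - 3p and qs = 6p - 6920.
Clearing the new market: 5021 - 3p = 6p - 6920, so p = 11941/9 ≈ 1326.7778 and q = 3122/3 ≈ 1040.6667.
New expenditure = 1326.7778 × 1040.6667 = 1380733.41.

1380733.41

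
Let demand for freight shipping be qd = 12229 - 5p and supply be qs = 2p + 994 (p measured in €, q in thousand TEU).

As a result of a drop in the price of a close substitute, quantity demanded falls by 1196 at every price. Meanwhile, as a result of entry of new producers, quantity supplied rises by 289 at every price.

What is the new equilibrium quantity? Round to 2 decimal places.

Solve the original market: 12229 - 5p = 2p + 994, hence p = 1605 and q = 4204.
The new curves are qd = 11033 - 5p (demand) and qs = 2p + 1283 (supply).
Equate the new curves: 11033 - 5p = 2p + 1283, giving 9750 = 7p, p = 9750/7 ≈ 1392.8571, q = 28481/7 ≈ 4068.7143.

4068.71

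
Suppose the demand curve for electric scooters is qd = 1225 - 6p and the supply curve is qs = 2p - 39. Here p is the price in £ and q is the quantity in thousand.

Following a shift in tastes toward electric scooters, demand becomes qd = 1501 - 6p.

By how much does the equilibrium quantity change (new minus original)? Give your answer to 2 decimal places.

+69.00

Solve the original market: 1225 - 6p = 2p - 39, hence p = 158 and q = 277.
After the shift, demand is qd = 1501 - 6p and supply is qs = 2p - 39.
New equilibrium: 1501 - 6p = 2p - 39 ⇒ 1540 = 8p ⇒ p = 192.5, q = 346.
Δq = 346 − 277 = +69.00.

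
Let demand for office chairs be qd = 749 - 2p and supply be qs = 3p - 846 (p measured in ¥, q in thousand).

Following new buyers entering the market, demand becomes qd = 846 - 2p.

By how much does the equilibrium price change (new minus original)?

+19.4

Original equilibrium: 749 - 2p = 3p - 846 gives 1595 = 5p, so p = 319 and q = 111.
The new curves are qd = 846 - 2p (demand) and qs = 3p - 846 (supply).
Setting them equal: 846 - 2p = 3p - 846 → 1692 = 5p, so p = 338.4 and q = 169.2.
Δp = 338.4 − 319 = +19.4.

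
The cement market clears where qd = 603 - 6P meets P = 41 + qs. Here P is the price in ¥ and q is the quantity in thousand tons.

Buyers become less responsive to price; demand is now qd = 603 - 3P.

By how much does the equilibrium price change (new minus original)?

+69

Solve the original market: 603 - 6P = P - 41, hence P = 92 and q = 51.
With the change applied: demand qd = 603 - 3P, supply qs = P - 41.
Clearing the new market: 603 - 3P = P - 41, so P = 161 and q = 120.
ΔP = 161 − 92 = +69.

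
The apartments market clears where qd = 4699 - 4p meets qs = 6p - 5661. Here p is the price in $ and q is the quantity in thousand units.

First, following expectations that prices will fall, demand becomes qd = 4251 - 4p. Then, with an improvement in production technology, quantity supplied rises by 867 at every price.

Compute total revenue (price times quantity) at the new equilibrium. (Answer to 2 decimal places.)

Initially, 4699 - 4p = 6p - 5661, so 10360 = 10p and p = 1036, q = 555.
The shock moves the curves to qd = 4251 - 4p and qs = 6p - 4794.
Clearing the new market: 4251 - 4p = 6p - 4794, so p = 904.5 and q = 633.
New expenditure = 904.5 × 633 = 572548.50.

572548.50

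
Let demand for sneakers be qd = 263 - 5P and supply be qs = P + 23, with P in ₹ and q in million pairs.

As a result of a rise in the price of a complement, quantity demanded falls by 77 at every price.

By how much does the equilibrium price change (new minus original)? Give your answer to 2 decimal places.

-12.83

Initially, 263 - 5P = P + 23, so 240 = 6P and P = 40, q = 63.
With the change applied: demand qd = 186 - 5P, supply qs = P + 23.
Setting them equal: 186 - 5P = P + 23 → 163 = 6P, so P = 163/6 ≈ 27.1667 and q = 301/6 ≈ 50.1667.
ΔP = 27.1667 − 40 = -12.83.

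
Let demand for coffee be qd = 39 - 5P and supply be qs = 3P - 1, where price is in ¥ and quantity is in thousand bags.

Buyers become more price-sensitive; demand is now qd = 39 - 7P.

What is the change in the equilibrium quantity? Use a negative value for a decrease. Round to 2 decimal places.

-3.00

Solve the original market: 39 - 5P = 3P - 1, hence P = 5 and q = 14.
The shock moves the curves to qd = 39 - 7P and qs = 3P - 1.
Setting them equal: 39 - 7P = 3P - 1 → 40 = 10P, so P = 4 and q = 11.
Δq = 11 − 14 = -3.00.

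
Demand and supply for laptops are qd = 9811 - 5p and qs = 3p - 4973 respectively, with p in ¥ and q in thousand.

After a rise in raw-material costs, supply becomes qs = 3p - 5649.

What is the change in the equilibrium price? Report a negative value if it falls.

+84.5

Original equilibrium: 9811 - 5p = 3p - 4973 gives 14784 = 8p, so p = 1848 and q = 571.
The new curves are qd = 9811 - 5p (demand) and qs = 3p - 5649 (supply).
Equate the new curves: 9811 - 5p = 3p - 5649, giving 15460 = 8p, p = 1932.5, q = 148.5.
Δp = 1932.5 − 1848 = +84.5.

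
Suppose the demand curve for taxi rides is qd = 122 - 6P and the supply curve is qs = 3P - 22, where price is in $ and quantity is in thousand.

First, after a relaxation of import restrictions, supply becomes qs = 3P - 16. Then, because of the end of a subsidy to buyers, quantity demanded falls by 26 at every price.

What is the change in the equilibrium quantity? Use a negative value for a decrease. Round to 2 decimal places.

Before the shock: 122 - 6P = 3P - 22 ⇒ 144 = 9P ⇒ P = 16, q = 26.
With the change applied: demand qd = 96 - 6P, supply qs = 3P - 16.
New equilibrium: 96 - 6P = 3P - 16 ⇒ 112 = 9P ⇒ P = 112/9 ≈ 12.4444, q = 64/3 ≈ 21.3333.
Δq = 21.3333 − 26 = -4.67.

-4.67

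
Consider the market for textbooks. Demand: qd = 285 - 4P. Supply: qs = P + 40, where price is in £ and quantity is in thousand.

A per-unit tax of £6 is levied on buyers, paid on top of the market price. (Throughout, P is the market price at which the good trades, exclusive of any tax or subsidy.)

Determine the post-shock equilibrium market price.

44.2

Original equilibrium: 285 - 4P = P + 40 gives 245 = 5P, so P = 49 and q = 89.
Since buyers pay the price plus the tax, the effective demand curve becomes qd = 261 - 4P.
Setting them equal: 261 - 4P = P + 40 → 221 = 5P, so P = 44.2 and q = 84.2.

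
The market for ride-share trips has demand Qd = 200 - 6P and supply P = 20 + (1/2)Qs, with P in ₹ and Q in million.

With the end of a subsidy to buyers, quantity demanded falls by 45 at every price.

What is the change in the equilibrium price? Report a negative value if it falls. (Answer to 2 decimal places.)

Solve the original market: 200 - 6P = 2P - 40, hence P = 30 and Q = 20.
The shock moves the curves to Qd = 155 - 6P and Qs = 2P - 40.
Clearing the new market: 155 - 6P = 2P - 40, so P = 24.375 and Q = 8.75.
ΔP = 24.375 − 30 = -5.63.

-5.63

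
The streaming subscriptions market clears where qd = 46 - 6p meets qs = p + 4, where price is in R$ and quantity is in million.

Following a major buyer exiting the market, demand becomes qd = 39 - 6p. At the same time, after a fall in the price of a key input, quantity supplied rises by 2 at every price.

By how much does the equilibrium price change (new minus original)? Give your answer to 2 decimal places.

-1.29

Initially, 46 - 6p = p + 4, so 42 = 7p and p = 6, q = 10.
The shock moves the curves to qd = 39 - 6p and qs = p + 6.
Clearing the new market: 39 - 6p = p + 6, so p = 33/7 ≈ 4.7143 and q = 75/7 ≈ 10.7143.
Δp = 4.7143 − 6 = -1.29.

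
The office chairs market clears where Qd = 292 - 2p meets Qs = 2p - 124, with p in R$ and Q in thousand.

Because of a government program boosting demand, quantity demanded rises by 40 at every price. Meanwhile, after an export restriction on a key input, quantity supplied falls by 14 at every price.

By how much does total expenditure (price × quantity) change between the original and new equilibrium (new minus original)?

Initially, 292 - 2p = 2p - 124, so 416 = 4p and p = 104, Q = 84.
With the change applied: demand Qd = 332 - 2p, supply Qs = 2p - 138.
Setting them equal: 332 - 2p = 2p - 138 → 470 = 4p, so p = 117.5 and Q = 97.
Expenditure moves from 104×84 = 8736 to 117.5×97 = 11397.5; change = +2661.5.

+2661.5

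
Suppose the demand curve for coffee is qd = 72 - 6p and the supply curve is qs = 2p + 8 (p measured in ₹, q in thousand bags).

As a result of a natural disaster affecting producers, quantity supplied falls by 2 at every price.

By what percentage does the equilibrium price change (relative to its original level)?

+3.125

Before the shock: 72 - 6p = 2p + 8 ⇒ 64 = 8p ⇒ p = 8, q = 24.
The new curves are qd = 72 - 6p (demand) and qs = 2p + 6 (supply).
Clearing the new market: 72 - 6p = 2p + 6, so p = 8.25 and q = 22.5.
%Δp = (8.25 − 8) / 8 × 100 = +3.125%.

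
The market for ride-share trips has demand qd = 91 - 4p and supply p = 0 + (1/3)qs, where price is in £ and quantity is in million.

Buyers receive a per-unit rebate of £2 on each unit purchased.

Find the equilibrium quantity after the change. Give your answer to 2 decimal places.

Before the shock: 91 - 4p = 3p ⇒ 91 = 7p ⇒ p = 13, q = 39.
Since buyers' out-of-pocket price is the market price minus the rebate, the effective demand curve becomes qd = 99 - 4p.
New equilibrium: 99 - 4p = 3p ⇒ 99 = 7p ⇒ p = 99/7 ≈ 14.1429, q = 297/7 ≈ 42.4286.

42.43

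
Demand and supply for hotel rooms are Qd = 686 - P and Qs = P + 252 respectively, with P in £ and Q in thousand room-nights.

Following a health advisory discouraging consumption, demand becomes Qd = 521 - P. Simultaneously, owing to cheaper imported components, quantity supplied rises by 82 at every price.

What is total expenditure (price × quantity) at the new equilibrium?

Before the shock: 686 - P = P + 252 ⇒ 434 = 2P ⇒ P = 217, Q = 469.
After the shift, demand is Qd = 521 - P and supply is Qs = P + 334.
New equilibrium: 521 - P = P + 334 ⇒ 187 = 2P ⇒ P = 93.5, Q = 427.5.
New expenditure = 93.5 × 427.5 = 39971.25.

39971.25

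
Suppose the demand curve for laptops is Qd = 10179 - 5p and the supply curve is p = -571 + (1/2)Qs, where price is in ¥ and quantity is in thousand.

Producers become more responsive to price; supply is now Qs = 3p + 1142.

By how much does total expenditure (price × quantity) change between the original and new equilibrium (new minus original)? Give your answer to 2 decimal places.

Original equilibrium: 10179 - 5p = 2p + 1142 gives 9037 = 7p, so p = 1291 and Q = 3724.
The new curves are Qd = 10179 - 5p (demand) and Qs = 3p + 1142 (supply).
New equilibrium: 10179 - 5p = 3p + 1142 ⇒ 9037 = 8p ⇒ p = 1129.625, Q = 4530.875.
Expenditure moves from 1291×3724 = 4807684 to 1129.625×4530.875 = 5118189.671875; change = +310505.67.

+310505.67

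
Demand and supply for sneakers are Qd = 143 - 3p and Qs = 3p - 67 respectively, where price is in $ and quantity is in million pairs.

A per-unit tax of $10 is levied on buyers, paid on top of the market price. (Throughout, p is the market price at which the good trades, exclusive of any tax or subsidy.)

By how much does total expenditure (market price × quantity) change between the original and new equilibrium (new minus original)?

-640

Solve the original market: 143 - 3p = 3p - 67, hence p = 35 and Q = 38.
Since buyers pay the price plus the tax, the effective demand curve becomes Qd = 113 - 3p.
Clearing the new market: 113 - 3p = 3p - 67, so p = 30 and Q = 23.
Expenditure moves from 35×38 = 1330 to 30×23 = 690; change = -640.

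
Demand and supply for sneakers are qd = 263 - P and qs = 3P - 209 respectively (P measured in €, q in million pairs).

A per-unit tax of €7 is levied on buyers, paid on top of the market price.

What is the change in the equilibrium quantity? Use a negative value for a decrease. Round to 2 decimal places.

-5.25

Original equilibrium: 263 - P = 3P - 209 gives 472 = 4P, so P = 118 and q = 145.
Since buyers pay the price plus the tax, the effective demand curve becomes qd = 256 - P.
Setting them equal: 256 - P = 3P - 209 → 465 = 4P, so P = 116.25 and q = 139.75.
Δq = 139.75 − 145 = -5.25.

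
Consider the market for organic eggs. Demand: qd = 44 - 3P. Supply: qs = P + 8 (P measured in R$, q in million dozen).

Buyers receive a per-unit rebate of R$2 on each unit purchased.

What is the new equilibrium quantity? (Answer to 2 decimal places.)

Original equilibrium: 44 - 3P = P + 8 gives 36 = 4P, so P = 9 and q = 17.
Since buyers' out-of-pocket price is the market price minus the rebate, the effective demand curve becomes qd = 50 - 3P.
Setting them equal: 50 - 3P = P + 8 → 42 = 4P, so P = 10.5 and q = 18.5.

18.50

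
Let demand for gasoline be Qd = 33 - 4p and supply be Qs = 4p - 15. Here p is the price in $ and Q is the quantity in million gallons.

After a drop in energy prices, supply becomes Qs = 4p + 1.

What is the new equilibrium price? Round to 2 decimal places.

Original equilibrium: 33 - 4p = 4p - 15 gives 48 = 8p, so p = 6 and Q = 9.
With the change applied: demand Qd = 33 - 4p, supply Qs = 4p + 1.
Clearing the new market: 33 - 4p = 4p + 1, so p = 4 and Q = 17.

4.00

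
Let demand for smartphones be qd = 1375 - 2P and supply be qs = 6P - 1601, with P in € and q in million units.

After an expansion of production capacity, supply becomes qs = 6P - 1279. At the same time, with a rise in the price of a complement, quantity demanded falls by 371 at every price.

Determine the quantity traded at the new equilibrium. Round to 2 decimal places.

Solve the original market: 1375 - 2P = 6P - 1601, hence P = 372 and q = 631.
The new curves are qd = 1004 - 2P (demand) and qs = 6P - 1279 (supply).
Equate the new curves: 1004 - 2P = 6P - 1279, giving 2283 = 8P, P = 285.375, q = 433.25.

433.25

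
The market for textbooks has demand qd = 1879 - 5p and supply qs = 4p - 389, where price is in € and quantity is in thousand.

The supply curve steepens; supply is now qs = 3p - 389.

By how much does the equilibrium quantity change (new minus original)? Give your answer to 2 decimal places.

Original equilibrium: 1879 - 5p = 4p - 389 gives 2268 = 9p, so p = 252 and q = 619.
The shock moves the curves to qd = 1879 - 5p and qs = 3p - 389.
Clearing the new market: 1879 - 5p = 3p - 389, so p = 283.5 and q = 461.5.
Δq = 461.5 − 619 = -157.50.

-157.50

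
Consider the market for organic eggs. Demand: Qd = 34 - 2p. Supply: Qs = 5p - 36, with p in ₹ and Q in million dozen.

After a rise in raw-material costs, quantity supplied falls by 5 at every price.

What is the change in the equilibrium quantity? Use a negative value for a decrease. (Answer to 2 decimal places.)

-1.43

Initially, 34 - 2p = 5p - 36, so 70 = 7p and p = 10, Q = 14.
With the change applied: demand Qd = 34 - 2p, supply Qs = 5p - 41.
Clearing the new market: 34 - 2p = 5p - 41, so p = 75/7 ≈ 10.7143 and Q = 88/7 ≈ 12.5714.
ΔQ = 12.5714 − 14 = -1.43.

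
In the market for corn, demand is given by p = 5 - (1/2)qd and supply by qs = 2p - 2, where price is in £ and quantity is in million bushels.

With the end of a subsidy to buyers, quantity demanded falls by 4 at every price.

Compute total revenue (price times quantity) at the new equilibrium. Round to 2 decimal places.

Original equilibrium: 10 - 2p = 2p - 2 gives 12 = 4p, so p = 3 and q = 4.
The shock moves the curves to qd = 6 - 2p and qs = 2p - 2.
Setting them equal: 6 - 2p = 2p - 2 → 8 = 4p, so p = 2 and q = 2.
New expenditure = 2 × 2 = 4.00.

4.00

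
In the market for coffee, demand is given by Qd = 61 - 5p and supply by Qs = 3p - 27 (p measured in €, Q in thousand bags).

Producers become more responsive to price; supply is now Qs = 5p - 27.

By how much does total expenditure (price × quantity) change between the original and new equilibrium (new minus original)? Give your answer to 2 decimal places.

Solve the original market: 61 - 5p = 3p - 27, hence p = 11 and Q = 6.
The shock moves the curves to Qd = 61 - 5p and Qs = 5p - 27.
Equate the new curves: 61 - 5p = 5p - 27, giving 88 = 10p, p = 8.8, Q = 17.
Expenditure moves from 11×6 = 66 to 8.8×17 = 149.6; change = +83.60.

+83.60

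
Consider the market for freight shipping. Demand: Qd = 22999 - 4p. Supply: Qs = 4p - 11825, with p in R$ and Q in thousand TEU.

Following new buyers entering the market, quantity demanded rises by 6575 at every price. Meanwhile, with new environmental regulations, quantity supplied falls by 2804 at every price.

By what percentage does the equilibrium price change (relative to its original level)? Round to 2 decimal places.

+26.93

Original equilibrium: 22999 - 4p = 4p - 11825 gives 34824 = 8p, so p = 4353 and Q = 5587.
The new curves are Qd = 29574 - 4p (demand) and Qs = 4p - 14629 (supply).
Equate the new curves: 29574 - 4p = 4p - 14629, giving 44203 = 8p, p = 5525.375, Q = 7472.5.
%Δp = (5525.375 − 4353) / 4353 × 100 = +26.93%.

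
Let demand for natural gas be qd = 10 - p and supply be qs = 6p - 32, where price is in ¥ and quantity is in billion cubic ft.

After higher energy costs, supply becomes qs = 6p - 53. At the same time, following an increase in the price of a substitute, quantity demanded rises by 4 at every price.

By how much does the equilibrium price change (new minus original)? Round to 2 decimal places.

+3.57

Original equilibrium: 10 - p = 6p - 32 gives 42 = 7p, so p = 6 and q = 4.
With the change applied: demand qd = 14 - p, supply qs = 6p - 53.
Clearing the new market: 14 - p = 6p - 53, so p = 67/7 ≈ 9.5714 and q = 31/7 ≈ 4.4286.
Δp = 9.5714 − 6 = +3.57.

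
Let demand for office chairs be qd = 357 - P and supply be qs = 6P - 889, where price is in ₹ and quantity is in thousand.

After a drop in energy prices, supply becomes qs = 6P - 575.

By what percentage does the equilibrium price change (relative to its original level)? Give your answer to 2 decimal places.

Initially, 357 - P = 6P - 889, so 1246 = 7P and P = 178, q = 179.
The shock moves the curves to qd = 357 - P and qs = 6P - 575.
Equate the new curves: 357 - P = 6P - 575, giving 932 = 7P, P = 932/7 ≈ 133.1429, q = 1567/7 ≈ 223.8571.
%ΔP = (133.1429 − 178) / 178 × 100 = -25.20%.

-25.20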